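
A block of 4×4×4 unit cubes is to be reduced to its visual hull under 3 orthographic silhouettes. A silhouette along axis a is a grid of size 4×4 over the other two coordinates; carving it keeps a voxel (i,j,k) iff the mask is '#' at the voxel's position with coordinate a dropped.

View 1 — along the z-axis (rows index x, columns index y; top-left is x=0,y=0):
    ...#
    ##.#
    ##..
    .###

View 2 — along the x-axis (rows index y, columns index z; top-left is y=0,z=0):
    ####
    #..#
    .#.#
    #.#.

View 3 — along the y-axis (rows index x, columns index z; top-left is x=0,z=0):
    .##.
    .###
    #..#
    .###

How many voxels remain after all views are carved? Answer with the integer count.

voxel count = 14

start: 4×4×4 = 64 voxels
V1 z: intersect with XY mask (9 set) -- 36 left
V2 x: intersect with YZ mask (10 set) -- 22 left
V3 y: intersect with XZ mask (10 set) -- 14 left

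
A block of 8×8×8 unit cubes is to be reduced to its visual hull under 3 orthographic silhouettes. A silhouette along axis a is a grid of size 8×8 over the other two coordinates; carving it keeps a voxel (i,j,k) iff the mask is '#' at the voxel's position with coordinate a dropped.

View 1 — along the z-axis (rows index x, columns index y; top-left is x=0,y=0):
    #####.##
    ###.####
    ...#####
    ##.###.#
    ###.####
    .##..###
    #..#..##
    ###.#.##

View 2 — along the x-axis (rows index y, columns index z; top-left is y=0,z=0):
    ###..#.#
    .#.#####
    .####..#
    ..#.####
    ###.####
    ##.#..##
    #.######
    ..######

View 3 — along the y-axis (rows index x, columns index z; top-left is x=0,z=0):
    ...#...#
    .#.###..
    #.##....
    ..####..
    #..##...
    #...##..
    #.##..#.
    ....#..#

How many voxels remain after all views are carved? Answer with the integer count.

voxel count = 102

initial block: 8^3 = 512
  1. axis=2 (XY plane), |mask|=47  ⇒  voxels=376
  2. axis=0 (YZ plane), |mask|=46  ⇒  voxels=275
  3. axis=1 (XZ plane), |mask|=25  ⇒  voxels=102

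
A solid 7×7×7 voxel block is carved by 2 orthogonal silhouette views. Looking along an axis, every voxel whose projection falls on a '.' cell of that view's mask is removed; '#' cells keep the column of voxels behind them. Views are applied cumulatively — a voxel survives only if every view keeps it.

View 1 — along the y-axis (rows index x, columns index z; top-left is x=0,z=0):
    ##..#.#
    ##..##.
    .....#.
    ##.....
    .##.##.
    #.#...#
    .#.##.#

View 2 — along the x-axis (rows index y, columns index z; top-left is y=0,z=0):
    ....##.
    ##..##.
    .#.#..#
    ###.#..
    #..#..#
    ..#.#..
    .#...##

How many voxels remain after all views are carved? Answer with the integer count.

full grid |V| = 343
V1 y: intersect with XZ mask (22 set) -- 154 left
V2 x: intersect with YZ mask (21 set) -- 72 left

remaining voxels: 72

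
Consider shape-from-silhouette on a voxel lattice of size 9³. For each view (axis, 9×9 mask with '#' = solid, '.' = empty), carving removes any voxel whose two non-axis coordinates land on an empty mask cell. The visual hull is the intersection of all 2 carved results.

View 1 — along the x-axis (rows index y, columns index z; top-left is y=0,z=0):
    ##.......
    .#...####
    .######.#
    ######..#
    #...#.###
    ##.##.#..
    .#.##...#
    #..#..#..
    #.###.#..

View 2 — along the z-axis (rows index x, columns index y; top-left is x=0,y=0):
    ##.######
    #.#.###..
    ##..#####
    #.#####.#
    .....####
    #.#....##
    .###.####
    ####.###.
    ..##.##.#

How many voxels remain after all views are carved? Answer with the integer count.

voxel count = 254

initial block: 9^3 = 729
  1. axis=0 (YZ plane), |mask|=43  ⇒  voxels=387
  2. axis=2 (XY plane), |mask|=54  ⇒  voxels=254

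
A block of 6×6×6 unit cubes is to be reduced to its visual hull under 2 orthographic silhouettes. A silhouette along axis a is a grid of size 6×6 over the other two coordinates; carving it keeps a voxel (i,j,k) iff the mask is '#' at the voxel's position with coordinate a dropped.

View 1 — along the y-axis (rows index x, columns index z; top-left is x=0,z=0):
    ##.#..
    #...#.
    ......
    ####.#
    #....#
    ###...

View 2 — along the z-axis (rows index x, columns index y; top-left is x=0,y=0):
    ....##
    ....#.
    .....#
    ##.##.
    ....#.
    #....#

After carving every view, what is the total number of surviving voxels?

full grid |V| = 216
after view 1 [y-axis, 15 of 36 cells solid] → remaining = 90
after view 2 [z-axis, 11 of 36 cells solid] → remaining = 36

voxel count = 36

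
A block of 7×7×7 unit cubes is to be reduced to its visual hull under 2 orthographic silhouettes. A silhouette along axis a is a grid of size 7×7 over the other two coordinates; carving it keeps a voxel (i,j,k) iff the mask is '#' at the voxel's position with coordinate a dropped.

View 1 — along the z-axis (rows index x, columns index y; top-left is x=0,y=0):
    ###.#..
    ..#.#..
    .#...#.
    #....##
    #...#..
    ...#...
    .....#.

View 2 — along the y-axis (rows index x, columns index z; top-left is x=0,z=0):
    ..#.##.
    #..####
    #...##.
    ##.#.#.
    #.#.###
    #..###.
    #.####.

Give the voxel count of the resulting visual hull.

full grid |V| = 343
carve view 1 (along z, XY-mask fill 15/49): 105 voxels remain
carve view 2 (along y, XZ-mask fill 29/49): 59 voxels remain

remaining voxels: 59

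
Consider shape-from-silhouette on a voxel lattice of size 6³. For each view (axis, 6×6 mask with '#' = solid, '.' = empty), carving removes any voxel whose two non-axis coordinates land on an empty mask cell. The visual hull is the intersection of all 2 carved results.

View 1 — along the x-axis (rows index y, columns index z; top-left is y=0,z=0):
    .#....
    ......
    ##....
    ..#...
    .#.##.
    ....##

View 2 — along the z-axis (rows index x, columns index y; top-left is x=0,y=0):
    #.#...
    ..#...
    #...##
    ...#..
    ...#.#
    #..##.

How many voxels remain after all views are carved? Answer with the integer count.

initial block: 6^3 = 216
step 1: project along x, AND mask (9/36) → |grid| = 54
step 2: project along z, AND mask (12/36) → |grid| = 20

voxel count = 20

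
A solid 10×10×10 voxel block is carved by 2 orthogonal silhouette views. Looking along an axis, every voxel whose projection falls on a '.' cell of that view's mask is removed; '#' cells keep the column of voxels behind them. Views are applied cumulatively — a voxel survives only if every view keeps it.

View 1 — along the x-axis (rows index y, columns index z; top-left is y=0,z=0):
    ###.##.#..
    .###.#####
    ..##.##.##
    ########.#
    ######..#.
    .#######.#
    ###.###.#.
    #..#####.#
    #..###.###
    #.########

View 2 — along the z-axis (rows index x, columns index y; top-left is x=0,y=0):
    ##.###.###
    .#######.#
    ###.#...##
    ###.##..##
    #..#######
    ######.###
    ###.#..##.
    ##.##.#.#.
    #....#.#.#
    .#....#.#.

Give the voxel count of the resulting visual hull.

initial block: 10^3 = 1000
V1 x: intersect with YZ mask (74 set) -- 740 left
V2 z: intersect with XY mask (65 set) -- 480 left

remaining voxels: 480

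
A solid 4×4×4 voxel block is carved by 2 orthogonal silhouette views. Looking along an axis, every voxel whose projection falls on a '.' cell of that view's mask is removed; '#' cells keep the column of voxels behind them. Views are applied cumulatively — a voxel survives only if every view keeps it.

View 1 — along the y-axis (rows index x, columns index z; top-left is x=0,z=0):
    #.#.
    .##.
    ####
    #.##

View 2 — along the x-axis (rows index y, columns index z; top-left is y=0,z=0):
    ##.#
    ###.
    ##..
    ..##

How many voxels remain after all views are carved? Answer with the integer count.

start: 4×4×4 = 64 voxels
after view 1 [y-axis, 11 of 16 cells solid] → remaining = 44
after view 2 [x-axis, 10 of 16 cells solid] → remaining = 27

remaining voxels: 27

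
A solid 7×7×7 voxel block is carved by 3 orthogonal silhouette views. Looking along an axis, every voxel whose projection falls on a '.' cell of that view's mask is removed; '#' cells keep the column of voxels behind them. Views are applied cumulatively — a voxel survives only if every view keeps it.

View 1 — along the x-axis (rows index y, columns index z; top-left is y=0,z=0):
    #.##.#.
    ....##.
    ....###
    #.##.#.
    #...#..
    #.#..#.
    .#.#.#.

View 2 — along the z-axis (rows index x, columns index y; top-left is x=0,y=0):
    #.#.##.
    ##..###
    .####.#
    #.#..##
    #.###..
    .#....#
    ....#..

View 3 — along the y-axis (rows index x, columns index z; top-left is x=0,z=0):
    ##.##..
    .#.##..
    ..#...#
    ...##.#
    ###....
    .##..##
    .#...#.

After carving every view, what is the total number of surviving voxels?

voxel count = 25

before carving: 343 voxels (7×7×7)
[1] x-view keeps 21 columns → grid now 147
[2] z-view keeps 25 columns → grid now 73
[3] y-view keeps 21 columns → grid now 25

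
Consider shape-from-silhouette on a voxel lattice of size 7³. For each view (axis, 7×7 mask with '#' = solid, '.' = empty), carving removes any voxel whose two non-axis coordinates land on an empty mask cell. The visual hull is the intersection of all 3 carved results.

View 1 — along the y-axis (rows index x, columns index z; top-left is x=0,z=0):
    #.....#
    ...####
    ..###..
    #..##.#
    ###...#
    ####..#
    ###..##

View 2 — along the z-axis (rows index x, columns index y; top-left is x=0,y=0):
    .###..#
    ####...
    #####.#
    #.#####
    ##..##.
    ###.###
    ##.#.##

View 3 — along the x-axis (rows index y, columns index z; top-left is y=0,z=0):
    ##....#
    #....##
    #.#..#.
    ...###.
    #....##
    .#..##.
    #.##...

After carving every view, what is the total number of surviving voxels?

full grid |V| = 343
step 1: project along y, AND mask (27/49) → |grid| = 189
step 2: project along z, AND mask (35/49) → |grid| = 137
step 3: project along x, AND mask (21/49) → |grid| = 58

58 voxels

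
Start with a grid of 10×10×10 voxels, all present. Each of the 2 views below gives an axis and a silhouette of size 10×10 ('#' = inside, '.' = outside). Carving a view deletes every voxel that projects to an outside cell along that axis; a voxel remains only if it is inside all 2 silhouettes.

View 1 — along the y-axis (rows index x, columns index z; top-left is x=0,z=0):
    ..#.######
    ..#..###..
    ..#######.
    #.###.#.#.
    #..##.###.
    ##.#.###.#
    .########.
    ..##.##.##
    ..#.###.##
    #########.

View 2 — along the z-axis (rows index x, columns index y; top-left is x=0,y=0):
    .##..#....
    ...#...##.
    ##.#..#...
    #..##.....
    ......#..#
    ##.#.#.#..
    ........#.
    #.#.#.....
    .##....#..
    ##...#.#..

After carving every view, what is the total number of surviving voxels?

initial block: 10^3 = 1000
  1. axis=1 (XZ plane), |mask|=66  ⇒  voxels=660
  2. axis=2 (XY plane), |mask|=31  ⇒  voxels=206

206 voxels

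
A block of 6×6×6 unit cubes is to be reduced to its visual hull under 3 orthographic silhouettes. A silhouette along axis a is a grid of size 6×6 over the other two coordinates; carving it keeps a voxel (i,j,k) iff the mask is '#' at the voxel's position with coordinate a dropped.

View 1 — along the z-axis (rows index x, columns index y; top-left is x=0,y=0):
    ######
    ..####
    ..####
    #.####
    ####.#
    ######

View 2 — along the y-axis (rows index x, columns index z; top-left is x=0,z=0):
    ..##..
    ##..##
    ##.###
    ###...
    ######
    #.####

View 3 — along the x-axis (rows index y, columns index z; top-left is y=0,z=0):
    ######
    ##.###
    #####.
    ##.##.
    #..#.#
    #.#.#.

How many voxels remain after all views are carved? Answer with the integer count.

87 voxels

initial block: 6^3 = 216
V1 z: intersect with XY mask (30 set) -- 180 left
V2 y: intersect with XZ mask (25 set) -- 123 left
V3 x: intersect with YZ mask (26 set) -- 87 left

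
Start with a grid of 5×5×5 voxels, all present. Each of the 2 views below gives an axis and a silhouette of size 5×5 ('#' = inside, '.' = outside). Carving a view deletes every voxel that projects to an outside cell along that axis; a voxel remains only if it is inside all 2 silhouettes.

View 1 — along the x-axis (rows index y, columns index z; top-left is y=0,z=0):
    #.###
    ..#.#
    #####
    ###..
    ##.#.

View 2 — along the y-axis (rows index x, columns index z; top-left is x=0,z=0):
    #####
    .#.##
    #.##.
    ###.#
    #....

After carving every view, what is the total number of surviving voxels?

voxel count = 55

start: 5×5×5 = 125 voxels
step 1: project along x, AND mask (17/25) → |grid| = 85
step 2: project along y, AND mask (16/25) → |grid| = 55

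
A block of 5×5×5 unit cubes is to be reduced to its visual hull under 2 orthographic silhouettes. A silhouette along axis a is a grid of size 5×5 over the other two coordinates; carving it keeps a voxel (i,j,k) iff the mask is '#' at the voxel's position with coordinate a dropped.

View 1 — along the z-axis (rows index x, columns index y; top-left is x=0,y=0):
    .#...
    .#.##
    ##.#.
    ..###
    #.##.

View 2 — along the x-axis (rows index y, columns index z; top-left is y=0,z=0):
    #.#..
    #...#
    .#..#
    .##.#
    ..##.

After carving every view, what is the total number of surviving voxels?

start: 5×5×5 = 125 voxels
carve view 1 (along z, XY-mask fill 13/25): 65 voxels remain
carve view 2 (along x, YZ-mask fill 11/25): 30 voxels remain

remaining voxels: 30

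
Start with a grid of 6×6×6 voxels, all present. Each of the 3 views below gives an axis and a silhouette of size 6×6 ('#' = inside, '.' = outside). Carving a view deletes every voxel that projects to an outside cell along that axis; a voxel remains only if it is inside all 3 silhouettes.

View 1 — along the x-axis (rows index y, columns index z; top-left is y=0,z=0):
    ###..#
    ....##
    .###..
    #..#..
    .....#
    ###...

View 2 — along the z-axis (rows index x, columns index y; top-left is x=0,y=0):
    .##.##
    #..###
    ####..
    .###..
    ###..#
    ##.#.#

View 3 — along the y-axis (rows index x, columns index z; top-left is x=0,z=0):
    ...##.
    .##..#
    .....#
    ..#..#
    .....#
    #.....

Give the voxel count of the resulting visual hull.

initial block: 6^3 = 216
[1] x-view keeps 15 columns → grid now 90
[2] z-view keeps 23 columns → grid now 60
[3] y-view keeps 10 columns → grid now 17

voxel count = 17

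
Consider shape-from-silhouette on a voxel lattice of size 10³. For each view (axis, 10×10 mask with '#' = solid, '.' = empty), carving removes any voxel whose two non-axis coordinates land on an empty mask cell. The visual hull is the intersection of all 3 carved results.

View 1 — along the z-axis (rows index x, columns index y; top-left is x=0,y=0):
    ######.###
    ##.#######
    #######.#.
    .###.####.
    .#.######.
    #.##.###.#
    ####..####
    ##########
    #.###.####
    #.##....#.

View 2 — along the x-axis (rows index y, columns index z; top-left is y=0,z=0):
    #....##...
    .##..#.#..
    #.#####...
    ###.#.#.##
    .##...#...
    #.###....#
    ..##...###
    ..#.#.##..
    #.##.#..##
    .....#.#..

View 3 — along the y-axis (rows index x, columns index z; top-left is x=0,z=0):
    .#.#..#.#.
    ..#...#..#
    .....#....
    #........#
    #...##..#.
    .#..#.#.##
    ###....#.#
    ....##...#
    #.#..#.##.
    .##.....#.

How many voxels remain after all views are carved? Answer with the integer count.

remaining voxels: 123

initial block: 10^3 = 1000
V1 z: intersect with XY mask (77 set) -- 770 left
V2 x: intersect with YZ mask (45 set) -- 361 left
V3 y: intersect with XZ mask (35 set) -- 123 left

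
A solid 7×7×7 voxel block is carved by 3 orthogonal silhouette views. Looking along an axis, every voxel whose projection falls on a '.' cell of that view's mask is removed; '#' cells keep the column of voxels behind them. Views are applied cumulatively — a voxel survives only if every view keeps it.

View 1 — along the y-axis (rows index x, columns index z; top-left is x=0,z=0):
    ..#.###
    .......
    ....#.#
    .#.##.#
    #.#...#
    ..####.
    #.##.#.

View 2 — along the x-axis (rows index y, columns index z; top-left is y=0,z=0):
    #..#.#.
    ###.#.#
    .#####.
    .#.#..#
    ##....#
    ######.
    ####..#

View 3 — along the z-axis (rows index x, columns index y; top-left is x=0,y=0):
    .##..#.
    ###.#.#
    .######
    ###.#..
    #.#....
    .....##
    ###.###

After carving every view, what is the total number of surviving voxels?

|visual hull| = 49

full grid |V| = 343
[1] y-view keeps 21 columns → grid now 147
[2] x-view keeps 30 columns → grid now 84
[3] z-view keeps 28 columns → grid now 49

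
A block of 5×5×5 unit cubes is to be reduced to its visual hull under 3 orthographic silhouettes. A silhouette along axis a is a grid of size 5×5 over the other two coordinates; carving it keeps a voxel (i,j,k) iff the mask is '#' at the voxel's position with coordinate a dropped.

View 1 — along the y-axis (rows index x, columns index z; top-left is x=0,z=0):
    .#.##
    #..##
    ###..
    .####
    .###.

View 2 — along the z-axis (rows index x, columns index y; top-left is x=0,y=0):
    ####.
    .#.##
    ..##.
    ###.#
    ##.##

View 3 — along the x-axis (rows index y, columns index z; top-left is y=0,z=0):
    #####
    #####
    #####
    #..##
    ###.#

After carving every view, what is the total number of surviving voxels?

remaining voxels: 47

full grid |V| = 125
step 1: project along y, AND mask (16/25) → |grid| = 80
step 2: project along z, AND mask (17/25) → |grid| = 55
step 3: project along x, AND mask (22/25) → |grid| = 47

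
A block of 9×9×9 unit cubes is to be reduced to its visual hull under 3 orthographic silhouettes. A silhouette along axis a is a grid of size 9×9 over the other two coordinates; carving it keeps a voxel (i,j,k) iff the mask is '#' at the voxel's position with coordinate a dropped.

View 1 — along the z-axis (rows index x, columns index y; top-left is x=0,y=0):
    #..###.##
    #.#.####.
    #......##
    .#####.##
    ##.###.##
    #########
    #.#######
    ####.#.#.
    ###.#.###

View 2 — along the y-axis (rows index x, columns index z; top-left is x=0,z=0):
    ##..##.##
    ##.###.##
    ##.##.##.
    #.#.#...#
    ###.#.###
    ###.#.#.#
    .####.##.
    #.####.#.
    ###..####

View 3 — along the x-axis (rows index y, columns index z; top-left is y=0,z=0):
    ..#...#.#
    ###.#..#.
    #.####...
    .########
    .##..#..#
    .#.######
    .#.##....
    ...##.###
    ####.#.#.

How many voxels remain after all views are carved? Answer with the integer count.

remaining voxels: 202

full grid |V| = 729
[1] z-view keeps 59 columns → grid now 531
[2] y-view keeps 55 columns → grid now 360
[3] x-view keeps 46 columns → grid now 202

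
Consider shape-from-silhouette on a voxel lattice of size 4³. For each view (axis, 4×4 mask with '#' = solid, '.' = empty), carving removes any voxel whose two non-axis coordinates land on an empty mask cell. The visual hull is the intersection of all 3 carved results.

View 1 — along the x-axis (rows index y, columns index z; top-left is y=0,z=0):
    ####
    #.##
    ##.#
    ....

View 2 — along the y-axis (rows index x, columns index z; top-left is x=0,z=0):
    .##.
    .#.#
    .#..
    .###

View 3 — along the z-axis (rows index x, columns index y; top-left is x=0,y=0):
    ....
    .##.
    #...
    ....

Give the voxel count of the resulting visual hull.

start: 4×4×4 = 64 voxels
step 1: project along x, AND mask (10/16) → |grid| = 40
step 2: project along y, AND mask (8/16) → |grid| = 18
step 3: project along z, AND mask (3/16) → |grid| = 4

voxel count = 4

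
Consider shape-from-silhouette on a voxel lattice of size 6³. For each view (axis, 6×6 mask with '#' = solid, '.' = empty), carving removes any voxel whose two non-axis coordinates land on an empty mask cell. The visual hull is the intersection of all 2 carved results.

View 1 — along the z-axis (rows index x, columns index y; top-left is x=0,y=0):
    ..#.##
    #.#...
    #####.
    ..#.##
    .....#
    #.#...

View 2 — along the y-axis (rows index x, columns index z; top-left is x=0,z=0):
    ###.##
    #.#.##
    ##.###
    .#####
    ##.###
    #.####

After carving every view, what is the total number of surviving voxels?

voxel count = 78

start: 6×6×6 = 216 voxels
[1] z-view keeps 16 columns → grid now 96
[2] y-view keeps 29 columns → grid now 78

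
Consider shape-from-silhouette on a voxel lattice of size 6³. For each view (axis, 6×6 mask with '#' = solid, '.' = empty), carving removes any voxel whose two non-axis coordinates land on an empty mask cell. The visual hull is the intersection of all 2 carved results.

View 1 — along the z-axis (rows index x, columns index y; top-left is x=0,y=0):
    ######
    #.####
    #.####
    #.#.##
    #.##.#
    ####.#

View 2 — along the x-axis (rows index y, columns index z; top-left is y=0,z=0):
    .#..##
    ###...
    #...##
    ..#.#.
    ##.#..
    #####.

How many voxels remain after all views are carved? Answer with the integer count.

remaining voxels: 94

before carving: 216 voxels (6×6×6)
after view 1 [z-axis, 29 of 36 cells solid] → remaining = 174
after view 2 [x-axis, 19 of 36 cells solid] → remaining = 94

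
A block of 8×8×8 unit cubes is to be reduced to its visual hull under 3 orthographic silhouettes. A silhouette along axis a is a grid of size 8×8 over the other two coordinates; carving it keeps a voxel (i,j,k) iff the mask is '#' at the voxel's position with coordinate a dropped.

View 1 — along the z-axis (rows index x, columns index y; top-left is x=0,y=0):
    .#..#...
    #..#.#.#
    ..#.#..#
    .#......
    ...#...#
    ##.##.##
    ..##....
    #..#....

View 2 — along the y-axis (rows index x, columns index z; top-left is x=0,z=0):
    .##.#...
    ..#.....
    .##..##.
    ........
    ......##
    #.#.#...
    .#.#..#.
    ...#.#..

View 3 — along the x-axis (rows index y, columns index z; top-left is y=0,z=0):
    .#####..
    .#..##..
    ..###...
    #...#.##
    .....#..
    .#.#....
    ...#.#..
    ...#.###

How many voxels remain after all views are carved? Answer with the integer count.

voxel count = 20

before carving: 512 voxels (8×8×8)
after view 1 [z-axis, 22 of 64 cells solid] → remaining = 176
after view 2 [y-axis, 18 of 64 cells solid] → remaining = 54
after view 3 [x-axis, 24 of 64 cells solid] → remaining = 20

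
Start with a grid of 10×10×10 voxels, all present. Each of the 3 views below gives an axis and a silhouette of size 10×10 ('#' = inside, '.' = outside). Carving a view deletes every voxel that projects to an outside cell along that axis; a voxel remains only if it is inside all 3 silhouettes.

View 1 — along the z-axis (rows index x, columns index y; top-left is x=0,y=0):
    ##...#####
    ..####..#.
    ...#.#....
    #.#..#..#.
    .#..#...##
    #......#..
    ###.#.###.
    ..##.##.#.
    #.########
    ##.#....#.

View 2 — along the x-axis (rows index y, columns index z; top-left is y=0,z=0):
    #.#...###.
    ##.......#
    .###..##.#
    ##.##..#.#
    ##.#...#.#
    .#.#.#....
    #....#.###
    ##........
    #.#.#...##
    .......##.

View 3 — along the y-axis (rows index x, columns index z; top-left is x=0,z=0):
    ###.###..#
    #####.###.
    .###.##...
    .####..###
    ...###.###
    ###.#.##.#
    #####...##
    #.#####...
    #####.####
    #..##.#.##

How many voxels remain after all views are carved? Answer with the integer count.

start: 10×10×10 = 1000 voxels
carve view 1 (along z, XY-mask fill 49/100): 490 voxels remain
carve view 2 (along x, YZ-mask fill 42/100): 214 voxels remain
carve view 3 (along y, XZ-mask fill 68/100): 158 voxels remain

158 voxels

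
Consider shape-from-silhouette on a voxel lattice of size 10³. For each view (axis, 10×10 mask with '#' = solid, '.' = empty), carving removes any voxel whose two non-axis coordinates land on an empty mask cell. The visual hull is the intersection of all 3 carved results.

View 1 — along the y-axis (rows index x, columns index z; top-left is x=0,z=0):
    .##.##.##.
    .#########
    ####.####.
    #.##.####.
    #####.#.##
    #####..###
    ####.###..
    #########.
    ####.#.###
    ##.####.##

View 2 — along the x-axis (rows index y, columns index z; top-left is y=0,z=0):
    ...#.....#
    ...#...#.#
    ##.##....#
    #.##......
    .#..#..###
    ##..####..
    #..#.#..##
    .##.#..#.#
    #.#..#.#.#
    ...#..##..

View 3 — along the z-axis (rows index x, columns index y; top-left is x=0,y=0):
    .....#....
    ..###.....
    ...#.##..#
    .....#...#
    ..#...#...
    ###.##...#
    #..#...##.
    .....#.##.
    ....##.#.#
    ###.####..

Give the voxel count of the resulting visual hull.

remaining voxels: 132

full grid |V| = 1000
V1 y: intersect with XZ mask (78 set) -- 780 left
V2 x: intersect with YZ mask (42 set) -- 320 left
V3 z: intersect with XY mask (36 set) -- 132 left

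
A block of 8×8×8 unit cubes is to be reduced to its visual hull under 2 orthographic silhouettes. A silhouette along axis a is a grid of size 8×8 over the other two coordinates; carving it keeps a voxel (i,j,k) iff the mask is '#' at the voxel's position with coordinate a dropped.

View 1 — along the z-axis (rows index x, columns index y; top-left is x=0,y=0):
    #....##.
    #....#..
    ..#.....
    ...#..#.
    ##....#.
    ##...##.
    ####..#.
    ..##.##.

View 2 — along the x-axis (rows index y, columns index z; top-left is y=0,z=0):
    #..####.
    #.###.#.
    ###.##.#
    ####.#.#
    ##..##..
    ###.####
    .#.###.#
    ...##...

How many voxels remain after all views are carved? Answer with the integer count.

134 voxels

full grid |V| = 512
carve view 1 (along z, XY-mask fill 24/64): 192 voxels remain
carve view 2 (along x, YZ-mask fill 40/64): 134 voxels remain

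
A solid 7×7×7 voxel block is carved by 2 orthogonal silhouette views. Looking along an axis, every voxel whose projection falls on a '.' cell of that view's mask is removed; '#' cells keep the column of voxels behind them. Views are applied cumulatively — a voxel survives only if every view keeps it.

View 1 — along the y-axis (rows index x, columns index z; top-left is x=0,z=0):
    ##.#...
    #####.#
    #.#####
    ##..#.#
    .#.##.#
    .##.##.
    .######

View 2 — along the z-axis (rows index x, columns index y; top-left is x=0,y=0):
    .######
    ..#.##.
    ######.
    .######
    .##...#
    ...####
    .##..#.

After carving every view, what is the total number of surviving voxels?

|visual hull| = 142

initial block: 7^3 = 343
step 1: project along y, AND mask (33/49) → |grid| = 231
step 2: project along z, AND mask (31/49) → |grid| = 142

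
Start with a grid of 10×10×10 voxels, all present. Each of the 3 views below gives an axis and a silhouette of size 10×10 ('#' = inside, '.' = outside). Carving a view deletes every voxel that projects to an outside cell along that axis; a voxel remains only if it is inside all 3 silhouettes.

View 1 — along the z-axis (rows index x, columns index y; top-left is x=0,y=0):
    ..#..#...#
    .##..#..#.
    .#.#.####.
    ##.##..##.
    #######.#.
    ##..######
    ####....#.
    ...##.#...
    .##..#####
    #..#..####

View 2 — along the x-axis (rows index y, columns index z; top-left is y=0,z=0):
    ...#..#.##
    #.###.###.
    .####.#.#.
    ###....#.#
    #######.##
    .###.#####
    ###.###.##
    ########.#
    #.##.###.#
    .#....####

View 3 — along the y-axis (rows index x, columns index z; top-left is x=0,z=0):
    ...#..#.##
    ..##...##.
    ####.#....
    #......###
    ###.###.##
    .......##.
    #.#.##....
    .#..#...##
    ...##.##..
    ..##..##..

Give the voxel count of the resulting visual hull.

voxel count = 176

full grid |V| = 1000
V1 z: intersect with XY mask (56 set) -- 560 left
V2 x: intersect with YZ mask (68 set) -- 382 left
V3 y: intersect with XZ mask (43 set) -- 176 left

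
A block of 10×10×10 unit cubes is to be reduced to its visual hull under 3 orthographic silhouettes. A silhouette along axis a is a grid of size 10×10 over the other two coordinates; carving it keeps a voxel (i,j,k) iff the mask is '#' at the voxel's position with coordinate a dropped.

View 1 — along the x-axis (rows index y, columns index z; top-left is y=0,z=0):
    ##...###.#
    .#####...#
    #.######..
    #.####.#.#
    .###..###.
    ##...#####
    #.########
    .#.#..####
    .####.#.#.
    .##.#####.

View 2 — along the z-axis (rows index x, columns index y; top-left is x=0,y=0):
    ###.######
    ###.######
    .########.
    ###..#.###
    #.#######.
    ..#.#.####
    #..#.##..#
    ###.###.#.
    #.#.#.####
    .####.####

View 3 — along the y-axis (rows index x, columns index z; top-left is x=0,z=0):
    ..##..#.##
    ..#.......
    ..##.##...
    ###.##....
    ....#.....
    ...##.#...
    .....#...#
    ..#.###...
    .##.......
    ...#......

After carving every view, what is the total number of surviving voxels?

148 voxels

initial block: 10^3 = 1000
step 1: project along x, AND mask (67/100) → |grid| = 670
step 2: project along z, AND mask (74/100) → |grid| = 498
step 3: project along y, AND mask (28/100) → |grid| = 148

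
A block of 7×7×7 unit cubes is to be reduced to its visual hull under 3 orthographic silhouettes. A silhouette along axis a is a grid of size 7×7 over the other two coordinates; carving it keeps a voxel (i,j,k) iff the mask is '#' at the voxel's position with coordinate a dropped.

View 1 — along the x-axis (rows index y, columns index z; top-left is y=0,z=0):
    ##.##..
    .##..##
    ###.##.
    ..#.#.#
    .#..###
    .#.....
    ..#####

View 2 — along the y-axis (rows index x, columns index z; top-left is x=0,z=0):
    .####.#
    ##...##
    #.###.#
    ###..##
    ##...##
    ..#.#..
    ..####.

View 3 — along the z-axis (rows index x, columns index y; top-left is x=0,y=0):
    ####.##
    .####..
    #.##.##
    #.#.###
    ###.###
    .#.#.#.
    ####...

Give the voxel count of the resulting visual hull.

before carving: 343 voxels (7×7×7)
V1 x: intersect with YZ mask (26 set) -- 182 left
V2 y: intersect with XZ mask (29 set) -- 110 left
V3 z: intersect with XY mask (33 set) -- 79 left

|visual hull| = 79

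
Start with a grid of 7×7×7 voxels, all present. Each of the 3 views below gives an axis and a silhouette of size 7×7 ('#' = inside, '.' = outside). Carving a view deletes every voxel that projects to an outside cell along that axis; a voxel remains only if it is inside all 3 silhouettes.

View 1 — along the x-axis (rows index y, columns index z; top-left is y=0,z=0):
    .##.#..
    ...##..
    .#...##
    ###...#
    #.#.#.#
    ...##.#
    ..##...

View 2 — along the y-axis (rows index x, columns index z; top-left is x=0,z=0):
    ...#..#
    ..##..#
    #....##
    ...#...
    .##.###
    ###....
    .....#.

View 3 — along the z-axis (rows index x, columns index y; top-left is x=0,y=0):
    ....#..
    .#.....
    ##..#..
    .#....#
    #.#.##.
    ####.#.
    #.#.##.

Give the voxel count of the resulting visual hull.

24 voxels

before carving: 343 voxels (7×7×7)
carve view 1 (along x, YZ-mask fill 21/49): 147 voxels remain
carve view 2 (along y, XZ-mask fill 18/49): 54 voxels remain
carve view 3 (along z, XY-mask fill 20/49): 24 voxels remain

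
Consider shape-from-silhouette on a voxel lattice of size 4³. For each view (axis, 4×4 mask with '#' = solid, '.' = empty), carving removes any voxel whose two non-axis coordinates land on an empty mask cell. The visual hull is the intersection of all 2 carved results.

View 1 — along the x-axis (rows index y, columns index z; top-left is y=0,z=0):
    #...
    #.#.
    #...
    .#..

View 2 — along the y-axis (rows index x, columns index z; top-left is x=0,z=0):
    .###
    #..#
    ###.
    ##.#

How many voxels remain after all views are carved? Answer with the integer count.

initial block: 4^3 = 64
[1] x-view keeps 5 columns → grid now 20
[2] y-view keeps 11 columns → grid now 14

|visual hull| = 14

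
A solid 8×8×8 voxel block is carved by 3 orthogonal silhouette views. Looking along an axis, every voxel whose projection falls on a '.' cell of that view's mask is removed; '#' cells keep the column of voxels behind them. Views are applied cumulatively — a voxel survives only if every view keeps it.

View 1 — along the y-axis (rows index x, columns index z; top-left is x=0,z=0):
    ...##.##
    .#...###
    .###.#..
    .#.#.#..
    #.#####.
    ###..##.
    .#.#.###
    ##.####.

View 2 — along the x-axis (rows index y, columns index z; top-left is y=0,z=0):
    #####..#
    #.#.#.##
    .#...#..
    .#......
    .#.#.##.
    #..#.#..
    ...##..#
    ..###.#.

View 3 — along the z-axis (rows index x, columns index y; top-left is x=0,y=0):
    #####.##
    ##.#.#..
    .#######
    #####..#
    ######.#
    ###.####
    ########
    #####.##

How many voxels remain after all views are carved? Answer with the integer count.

112 voxels

initial block: 8^3 = 512
V1 y: intersect with XZ mask (37 set) -- 296 left
V2 x: intersect with YZ mask (28 set) -- 132 left
V3 z: intersect with XY mask (53 set) -- 112 left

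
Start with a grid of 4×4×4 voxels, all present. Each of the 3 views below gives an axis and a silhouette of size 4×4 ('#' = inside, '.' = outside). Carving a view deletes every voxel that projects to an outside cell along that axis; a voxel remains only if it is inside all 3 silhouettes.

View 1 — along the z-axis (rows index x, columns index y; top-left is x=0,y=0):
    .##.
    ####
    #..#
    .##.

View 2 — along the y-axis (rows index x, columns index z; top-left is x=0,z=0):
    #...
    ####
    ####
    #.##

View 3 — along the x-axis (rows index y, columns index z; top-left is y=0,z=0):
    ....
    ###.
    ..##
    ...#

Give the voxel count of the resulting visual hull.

start: 4×4×4 = 64 voxels
[1] z-view keeps 10 columns → grid now 40
[2] y-view keeps 12 columns → grid now 32
[3] x-view keeps 6 columns → grid now 12

|visual hull| = 12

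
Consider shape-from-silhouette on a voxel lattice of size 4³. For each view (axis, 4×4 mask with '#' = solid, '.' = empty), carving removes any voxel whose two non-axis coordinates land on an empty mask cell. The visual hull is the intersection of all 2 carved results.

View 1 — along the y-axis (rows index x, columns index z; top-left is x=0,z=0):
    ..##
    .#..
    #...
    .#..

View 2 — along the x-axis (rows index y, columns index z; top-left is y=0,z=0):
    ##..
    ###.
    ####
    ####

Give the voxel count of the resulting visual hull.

before carving: 64 voxels (4×4×4)
step 1: project along y, AND mask (5/16) → |grid| = 20
step 2: project along x, AND mask (13/16) → |grid| = 17

voxel count = 17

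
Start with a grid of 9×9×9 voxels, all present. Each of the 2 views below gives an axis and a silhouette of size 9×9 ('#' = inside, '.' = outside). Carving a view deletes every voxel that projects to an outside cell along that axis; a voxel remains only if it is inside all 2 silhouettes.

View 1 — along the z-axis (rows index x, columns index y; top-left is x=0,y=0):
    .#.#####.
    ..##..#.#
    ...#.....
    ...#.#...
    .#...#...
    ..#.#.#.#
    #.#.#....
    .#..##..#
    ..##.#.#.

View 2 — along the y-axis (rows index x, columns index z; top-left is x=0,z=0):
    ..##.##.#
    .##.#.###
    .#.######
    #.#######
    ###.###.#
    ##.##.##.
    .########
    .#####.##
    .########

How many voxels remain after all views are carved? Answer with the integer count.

|visual hull| = 199

before carving: 729 voxels (9×9×9)
  1. axis=2 (XY plane), |mask|=30  ⇒  voxels=270
  2. axis=1 (XZ plane), |mask|=62  ⇒  voxels=199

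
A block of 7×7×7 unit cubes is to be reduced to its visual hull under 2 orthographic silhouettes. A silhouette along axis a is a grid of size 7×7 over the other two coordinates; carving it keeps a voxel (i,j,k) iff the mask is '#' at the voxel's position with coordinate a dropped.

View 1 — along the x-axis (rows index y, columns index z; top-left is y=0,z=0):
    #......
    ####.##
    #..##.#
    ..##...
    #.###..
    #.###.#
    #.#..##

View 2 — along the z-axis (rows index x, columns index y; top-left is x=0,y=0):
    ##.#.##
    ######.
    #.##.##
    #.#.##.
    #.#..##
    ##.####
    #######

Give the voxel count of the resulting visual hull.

132 voxels

start: 7×7×7 = 343 voxels
[1] x-view keeps 26 columns → grid now 182
[2] z-view keeps 37 columns → grid now 132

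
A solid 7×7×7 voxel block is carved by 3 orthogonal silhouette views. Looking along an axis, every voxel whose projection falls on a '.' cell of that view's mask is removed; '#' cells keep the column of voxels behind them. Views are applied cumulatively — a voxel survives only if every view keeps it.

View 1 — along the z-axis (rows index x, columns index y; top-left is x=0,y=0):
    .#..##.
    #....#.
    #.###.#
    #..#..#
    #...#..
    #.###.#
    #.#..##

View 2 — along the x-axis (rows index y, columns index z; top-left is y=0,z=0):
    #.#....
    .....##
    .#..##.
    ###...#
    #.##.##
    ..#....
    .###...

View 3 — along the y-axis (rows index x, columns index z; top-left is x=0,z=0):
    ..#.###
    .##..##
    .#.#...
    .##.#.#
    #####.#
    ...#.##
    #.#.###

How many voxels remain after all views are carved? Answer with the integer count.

remaining voxels: 37

initial block: 7^3 = 343
  1. axis=2 (XY plane), |mask|=24  ⇒  voxels=168
  2. axis=0 (YZ plane), |mask|=20  ⇒  voxels=70
  3. axis=1 (XZ plane), |mask|=28  ⇒  voxels=37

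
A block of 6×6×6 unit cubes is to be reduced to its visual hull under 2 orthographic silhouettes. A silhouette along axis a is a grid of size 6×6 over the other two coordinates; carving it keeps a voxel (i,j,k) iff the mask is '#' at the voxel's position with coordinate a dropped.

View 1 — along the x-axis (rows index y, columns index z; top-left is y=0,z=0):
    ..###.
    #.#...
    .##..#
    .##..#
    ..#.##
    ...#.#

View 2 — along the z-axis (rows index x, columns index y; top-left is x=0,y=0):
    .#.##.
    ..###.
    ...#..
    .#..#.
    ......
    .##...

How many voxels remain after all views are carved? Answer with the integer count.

full grid |V| = 216
V1 x: intersect with YZ mask (16 set) -- 96 left
V2 z: intersect with XY mask (11 set) -- 30 left

remaining voxels: 30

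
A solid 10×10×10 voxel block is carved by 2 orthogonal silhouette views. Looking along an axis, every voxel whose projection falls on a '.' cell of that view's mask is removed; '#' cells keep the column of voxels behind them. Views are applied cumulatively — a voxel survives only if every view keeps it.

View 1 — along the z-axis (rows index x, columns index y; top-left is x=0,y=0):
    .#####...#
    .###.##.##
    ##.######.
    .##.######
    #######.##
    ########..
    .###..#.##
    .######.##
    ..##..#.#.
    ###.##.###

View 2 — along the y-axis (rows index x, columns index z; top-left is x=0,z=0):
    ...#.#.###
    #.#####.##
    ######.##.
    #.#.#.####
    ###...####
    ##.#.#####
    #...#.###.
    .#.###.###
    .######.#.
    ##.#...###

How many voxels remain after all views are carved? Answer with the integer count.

remaining voxels: 495

before carving: 1000 voxels (10×10×10)
carve view 1 (along z, XY-mask fill 72/100): 720 voxels remain
carve view 2 (along y, XZ-mask fill 68/100): 495 voxels remain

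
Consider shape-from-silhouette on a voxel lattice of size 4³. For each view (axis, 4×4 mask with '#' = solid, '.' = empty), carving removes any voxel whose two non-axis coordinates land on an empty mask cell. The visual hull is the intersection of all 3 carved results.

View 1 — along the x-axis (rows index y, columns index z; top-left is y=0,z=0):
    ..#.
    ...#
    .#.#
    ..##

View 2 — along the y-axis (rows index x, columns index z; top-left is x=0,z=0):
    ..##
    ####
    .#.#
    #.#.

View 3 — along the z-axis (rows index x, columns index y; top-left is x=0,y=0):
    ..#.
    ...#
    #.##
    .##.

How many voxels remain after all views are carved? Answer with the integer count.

start: 4×4×4 = 64 voxels
after view 1 [x-axis, 6 of 16 cells solid] → remaining = 24
after view 2 [y-axis, 10 of 16 cells solid] → remaining = 17
after view 3 [z-axis, 7 of 16 cells solid] → remaining = 6

remaining voxels: 6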